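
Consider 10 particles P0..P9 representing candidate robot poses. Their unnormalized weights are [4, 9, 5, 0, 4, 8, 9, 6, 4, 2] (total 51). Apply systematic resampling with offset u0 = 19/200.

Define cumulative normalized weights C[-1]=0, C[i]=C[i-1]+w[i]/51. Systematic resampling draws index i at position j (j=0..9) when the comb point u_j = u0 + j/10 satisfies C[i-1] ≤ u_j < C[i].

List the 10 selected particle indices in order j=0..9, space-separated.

C = [4/51, 13/51, 6/17, 6/17, 22/51, 10/17, 13/17, 15/17, 49/51, 1]
j=0: u_0=19/200 ∈ [4/51, 13/51) → index 1
j=1: u_1=39/200 ∈ [4/51, 13/51) → index 1
j=2: u_2=59/200 ∈ [13/51, 6/17) → index 2
j=3: u_3=79/200 ∈ [6/17, 22/51) → index 4
j=4: u_4=99/200 ∈ [22/51, 10/17) → index 5
j=5: u_5=119/200 ∈ [10/17, 13/17) → index 6
j=6: u_6=139/200 ∈ [10/17, 13/17) → index 6
j=7: u_7=159/200 ∈ [13/17, 15/17) → index 7
j=8: u_8=179/200 ∈ [15/17, 49/51) → index 8
j=9: u_9=199/200 ∈ [49/51, 1) → index 9

1 1 2 4 5 6 6 7 8 9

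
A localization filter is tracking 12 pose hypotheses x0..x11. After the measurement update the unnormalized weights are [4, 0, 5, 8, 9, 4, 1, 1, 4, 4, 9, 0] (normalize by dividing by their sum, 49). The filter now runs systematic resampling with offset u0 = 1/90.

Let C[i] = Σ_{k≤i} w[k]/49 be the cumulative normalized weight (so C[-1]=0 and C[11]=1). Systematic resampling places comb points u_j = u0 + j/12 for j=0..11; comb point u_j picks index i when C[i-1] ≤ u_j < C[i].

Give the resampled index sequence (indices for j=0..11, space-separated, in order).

0 2 2 3 3 4 4 5 8 9 10 10

C = [4/49, 4/49, 9/49, 17/49, 26/49, 30/49, 31/49, 32/49, 36/49, 40/49, 1, 1]
j=0: u_0=1/90 ∈ [0, 4/49) → index 0
j=1: u_1=17/180 ∈ [4/49, 9/49) → index 2
j=2: u_2=8/45 ∈ [4/49, 9/49) → index 2
j=3: u_3=47/180 ∈ [9/49, 17/49) → index 3
j=4: u_4=31/90 ∈ [9/49, 17/49) → index 3
j=5: u_5=77/180 ∈ [17/49, 26/49) → index 4
j=6: u_6=23/45 ∈ [17/49, 26/49) → index 4
j=7: u_7=107/180 ∈ [26/49, 30/49) → index 5
j=8: u_8=61/90 ∈ [32/49, 36/49) → index 8
j=9: u_9=137/180 ∈ [36/49, 40/49) → index 9
j=10: u_10=38/45 ∈ [40/49, 1) → index 10
j=11: u_11=167/180 ∈ [40/49, 1) → index 10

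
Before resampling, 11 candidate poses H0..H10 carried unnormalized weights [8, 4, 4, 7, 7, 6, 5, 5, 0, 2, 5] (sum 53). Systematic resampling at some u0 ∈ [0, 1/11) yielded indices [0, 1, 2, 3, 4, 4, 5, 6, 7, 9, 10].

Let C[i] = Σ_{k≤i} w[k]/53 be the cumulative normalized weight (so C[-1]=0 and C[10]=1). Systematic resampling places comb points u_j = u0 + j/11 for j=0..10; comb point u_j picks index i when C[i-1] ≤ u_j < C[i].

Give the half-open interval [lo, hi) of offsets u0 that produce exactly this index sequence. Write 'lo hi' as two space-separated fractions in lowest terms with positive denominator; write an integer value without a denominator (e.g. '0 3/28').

41/583 51/583

C = [8/53, 12/53, 16/53, 23/53, 30/53, 36/53, 41/53, 46/53, 46/53, 48/53, 1]
j=0 picked index 0: u0 ∈ [0, 8/53)
j=1 picked index 1: u0 ∈ [35/583, 79/583)
j=2 picked index 2: u0 ∈ [26/583, 70/583)
j=3 picked index 3: u0 ∈ [17/583, 94/583)
j=4 picked index 4: u0 ∈ [41/583, 118/583)
j=5 picked index 4: u0 ∈ [-12/583, 65/583)
j=6 picked index 5: u0 ∈ [12/583, 78/583)
j=7 picked index 6: u0 ∈ [25/583, 80/583)
j=8 picked index 7: u0 ∈ [27/583, 82/583)
j=9 picked index 9: u0 ∈ [29/583, 51/583)
j=10 picked index 10: u0 ∈ [-2/583, 1/11)
intersection: [41/583, 51/583)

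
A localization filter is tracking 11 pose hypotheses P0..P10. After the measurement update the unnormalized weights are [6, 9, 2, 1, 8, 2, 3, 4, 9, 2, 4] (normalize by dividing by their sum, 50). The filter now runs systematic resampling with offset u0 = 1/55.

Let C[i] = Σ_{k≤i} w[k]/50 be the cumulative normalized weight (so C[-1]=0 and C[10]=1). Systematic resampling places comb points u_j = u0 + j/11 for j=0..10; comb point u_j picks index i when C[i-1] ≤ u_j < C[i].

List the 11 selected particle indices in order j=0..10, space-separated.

0 0 1 1 4 4 6 7 8 8 10

C = [3/25, 3/10, 17/50, 9/25, 13/25, 14/25, 31/50, 7/10, 22/25, 23/25, 1]
j=0: u_0=1/55 ∈ [0, 3/25) → index 0
j=1: u_1=6/55 ∈ [0, 3/25) → index 0
j=2: u_2=1/5 ∈ [3/25, 3/10) → index 1
j=3: u_3=16/55 ∈ [3/25, 3/10) → index 1
j=4: u_4=21/55 ∈ [9/25, 13/25) → index 4
j=5: u_5=26/55 ∈ [9/25, 13/25) → index 4
j=6: u_6=31/55 ∈ [14/25, 31/50) → index 6
j=7: u_7=36/55 ∈ [31/50, 7/10) → index 7
j=8: u_8=41/55 ∈ [7/10, 22/25) → index 8
j=9: u_9=46/55 ∈ [7/10, 22/25) → index 8
j=10: u_10=51/55 ∈ [23/25, 1) → index 10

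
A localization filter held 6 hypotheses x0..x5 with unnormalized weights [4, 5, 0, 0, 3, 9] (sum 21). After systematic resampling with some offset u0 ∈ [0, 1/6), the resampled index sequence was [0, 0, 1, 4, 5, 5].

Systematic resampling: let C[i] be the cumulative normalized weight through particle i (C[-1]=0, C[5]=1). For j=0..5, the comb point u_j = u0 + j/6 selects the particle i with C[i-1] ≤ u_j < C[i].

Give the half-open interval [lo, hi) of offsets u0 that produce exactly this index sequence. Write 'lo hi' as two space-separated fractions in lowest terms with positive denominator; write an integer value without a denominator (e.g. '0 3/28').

C = [4/21, 3/7, 3/7, 3/7, 4/7, 1]
j=0 picked index 0: u0 ∈ [0, 4/21)
j=1 picked index 0: u0 ∈ [-1/6, 1/42)
j=2 picked index 1: u0 ∈ [-1/7, 2/21)
j=3 picked index 4: u0 ∈ [-1/14, 1/14)
j=4 picked index 5: u0 ∈ [-2/21, 1/3)
j=5 picked index 5: u0 ∈ [-11/42, 1/6)
intersection: [0, 1/42)

0 1/42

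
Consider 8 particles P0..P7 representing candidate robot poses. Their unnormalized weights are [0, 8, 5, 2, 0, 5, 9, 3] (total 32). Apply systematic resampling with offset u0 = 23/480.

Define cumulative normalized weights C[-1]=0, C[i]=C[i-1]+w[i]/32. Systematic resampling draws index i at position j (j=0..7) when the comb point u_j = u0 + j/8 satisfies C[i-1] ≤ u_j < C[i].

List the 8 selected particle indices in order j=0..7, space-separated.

1 1 2 3 5 6 6 7

C = [0, 1/4, 13/32, 15/32, 15/32, 5/8, 29/32, 1]
j=0: u_0=23/480 ∈ [0, 1/4) → index 1
j=1: u_1=83/480 ∈ [0, 1/4) → index 1
j=2: u_2=143/480 ∈ [1/4, 13/32) → index 2
j=3: u_3=203/480 ∈ [13/32, 15/32) → index 3
j=4: u_4=263/480 ∈ [15/32, 5/8) → index 5
j=5: u_5=323/480 ∈ [5/8, 29/32) → index 6
j=6: u_6=383/480 ∈ [5/8, 29/32) → index 6
j=7: u_7=443/480 ∈ [29/32, 1) → index 7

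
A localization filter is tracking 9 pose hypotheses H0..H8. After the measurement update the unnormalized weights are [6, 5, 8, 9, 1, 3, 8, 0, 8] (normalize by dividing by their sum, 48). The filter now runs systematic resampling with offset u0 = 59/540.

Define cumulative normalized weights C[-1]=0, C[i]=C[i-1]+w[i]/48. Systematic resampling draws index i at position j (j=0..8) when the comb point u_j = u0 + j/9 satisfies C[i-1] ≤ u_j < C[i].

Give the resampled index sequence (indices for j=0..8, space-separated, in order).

C = [1/8, 11/48, 19/48, 7/12, 29/48, 2/3, 5/6, 5/6, 1]
j=0: u_0=59/540 ∈ [0, 1/8) → index 0
j=1: u_1=119/540 ∈ [1/8, 11/48) → index 1
j=2: u_2=179/540 ∈ [11/48, 19/48) → index 2
j=3: u_3=239/540 ∈ [19/48, 7/12) → index 3
j=4: u_4=299/540 ∈ [19/48, 7/12) → index 3
j=5: u_5=359/540 ∈ [29/48, 2/3) → index 5
j=6: u_6=419/540 ∈ [2/3, 5/6) → index 6
j=7: u_7=479/540 ∈ [5/6, 1) → index 8
j=8: u_8=539/540 ∈ [5/6, 1) → index 8

0 1 2 3 3 5 6 8 8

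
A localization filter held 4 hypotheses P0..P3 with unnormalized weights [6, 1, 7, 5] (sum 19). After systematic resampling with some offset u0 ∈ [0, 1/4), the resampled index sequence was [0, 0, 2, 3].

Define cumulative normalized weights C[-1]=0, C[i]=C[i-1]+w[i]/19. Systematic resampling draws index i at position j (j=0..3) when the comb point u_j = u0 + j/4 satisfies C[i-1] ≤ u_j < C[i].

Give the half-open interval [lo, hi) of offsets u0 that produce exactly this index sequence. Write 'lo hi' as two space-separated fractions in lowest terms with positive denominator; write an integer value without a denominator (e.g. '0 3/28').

0 5/76

C = [6/19, 7/19, 14/19, 1]
j=0 picked index 0: u0 ∈ [0, 6/19)
j=1 picked index 0: u0 ∈ [-1/4, 5/76)
j=2 picked index 2: u0 ∈ [-5/38, 9/38)
j=3 picked index 3: u0 ∈ [-1/76, 1/4)
intersection: [0, 5/76)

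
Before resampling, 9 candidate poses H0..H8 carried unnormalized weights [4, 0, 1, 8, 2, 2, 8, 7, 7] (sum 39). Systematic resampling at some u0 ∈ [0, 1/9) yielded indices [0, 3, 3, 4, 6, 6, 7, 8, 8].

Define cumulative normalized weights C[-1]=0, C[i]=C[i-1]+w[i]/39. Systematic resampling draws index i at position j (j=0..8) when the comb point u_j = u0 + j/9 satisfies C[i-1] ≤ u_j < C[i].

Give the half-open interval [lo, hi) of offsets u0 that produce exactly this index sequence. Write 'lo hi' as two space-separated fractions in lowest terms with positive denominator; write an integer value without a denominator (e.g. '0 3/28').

C = [4/39, 4/39, 5/39, 1/3, 5/13, 17/39, 25/39, 32/39, 1]
j=0 picked index 0: u0 ∈ [0, 4/39)
j=1 picked index 3: u0 ∈ [2/117, 2/9)
j=2 picked index 3: u0 ∈ [-11/117, 1/9)
j=3 picked index 4: u0 ∈ [0, 2/39)
j=4 picked index 6: u0 ∈ [-1/117, 23/117)
j=5 picked index 6: u0 ∈ [-14/117, 10/117)
j=6 picked index 7: u0 ∈ [-1/39, 2/13)
j=7 picked index 8: u0 ∈ [5/117, 2/9)
j=8 picked index 8: u0 ∈ [-8/117, 1/9)
intersection: [5/117, 2/39)

5/117 2/39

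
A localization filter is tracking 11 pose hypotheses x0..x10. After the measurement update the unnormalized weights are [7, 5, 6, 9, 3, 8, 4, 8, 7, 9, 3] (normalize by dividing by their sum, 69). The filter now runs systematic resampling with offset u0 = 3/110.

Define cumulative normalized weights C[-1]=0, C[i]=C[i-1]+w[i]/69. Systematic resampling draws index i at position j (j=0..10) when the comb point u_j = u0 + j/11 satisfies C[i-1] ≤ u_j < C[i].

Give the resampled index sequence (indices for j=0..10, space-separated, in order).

0 1 2 3 3 5 6 7 8 9 9

C = [7/69, 4/23, 6/23, 9/23, 10/23, 38/69, 14/23, 50/69, 19/23, 22/23, 1]
j=0: u_0=3/110 ∈ [0, 7/69) → index 0
j=1: u_1=13/110 ∈ [7/69, 4/23) → index 1
j=2: u_2=23/110 ∈ [4/23, 6/23) → index 2
j=3: u_3=3/10 ∈ [6/23, 9/23) → index 3
j=4: u_4=43/110 ∈ [6/23, 9/23) → index 3
j=5: u_5=53/110 ∈ [10/23, 38/69) → index 5
j=6: u_6=63/110 ∈ [38/69, 14/23) → index 6
j=7: u_7=73/110 ∈ [14/23, 50/69) → index 7
j=8: u_8=83/110 ∈ [50/69, 19/23) → index 8
j=9: u_9=93/110 ∈ [19/23, 22/23) → index 9
j=10: u_10=103/110 ∈ [19/23, 22/23) → index 9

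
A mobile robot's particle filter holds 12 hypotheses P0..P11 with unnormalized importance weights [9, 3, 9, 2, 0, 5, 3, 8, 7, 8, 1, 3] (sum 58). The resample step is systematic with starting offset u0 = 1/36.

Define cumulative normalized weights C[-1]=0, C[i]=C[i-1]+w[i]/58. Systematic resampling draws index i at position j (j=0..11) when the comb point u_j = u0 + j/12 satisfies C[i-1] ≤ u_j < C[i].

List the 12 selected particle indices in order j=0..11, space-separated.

0 0 1 2 2 5 6 7 8 8 9 10

C = [9/58, 6/29, 21/58, 23/58, 23/58, 14/29, 31/58, 39/58, 23/29, 27/29, 55/58, 1]
j=0: u_0=1/36 ∈ [0, 9/58) → index 0
j=1: u_1=1/9 ∈ [0, 9/58) → index 0
j=2: u_2=7/36 ∈ [9/58, 6/29) → index 1
j=3: u_3=5/18 ∈ [6/29, 21/58) → index 2
j=4: u_4=13/36 ∈ [6/29, 21/58) → index 2
j=5: u_5=4/9 ∈ [23/58, 14/29) → index 5
j=6: u_6=19/36 ∈ [14/29, 31/58) → index 6
j=7: u_7=11/18 ∈ [31/58, 39/58) → index 7
j=8: u_8=25/36 ∈ [39/58, 23/29) → index 8
j=9: u_9=7/9 ∈ [39/58, 23/29) → index 8
j=10: u_10=31/36 ∈ [23/29, 27/29) → index 9
j=11: u_11=17/18 ∈ [27/29, 55/58) → index 10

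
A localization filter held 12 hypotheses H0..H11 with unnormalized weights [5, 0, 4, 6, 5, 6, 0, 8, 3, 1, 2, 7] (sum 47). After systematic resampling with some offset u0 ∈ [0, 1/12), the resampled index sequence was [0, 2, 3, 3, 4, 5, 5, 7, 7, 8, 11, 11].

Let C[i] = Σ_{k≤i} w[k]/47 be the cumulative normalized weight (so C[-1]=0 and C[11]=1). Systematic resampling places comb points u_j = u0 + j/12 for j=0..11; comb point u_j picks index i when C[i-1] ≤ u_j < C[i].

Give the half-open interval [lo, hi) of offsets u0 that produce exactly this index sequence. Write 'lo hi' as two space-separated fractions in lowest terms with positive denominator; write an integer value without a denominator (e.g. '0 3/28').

7/282 7/188

C = [5/47, 5/47, 9/47, 15/47, 20/47, 26/47, 26/47, 34/47, 37/47, 38/47, 40/47, 1]
j=0 picked index 0: u0 ∈ [0, 5/47)
j=1 picked index 2: u0 ∈ [13/564, 61/564)
j=2 picked index 3: u0 ∈ [7/282, 43/282)
j=3 picked index 3: u0 ∈ [-11/188, 13/188)
j=4 picked index 4: u0 ∈ [-2/141, 13/141)
j=5 picked index 5: u0 ∈ [5/564, 77/564)
j=6 picked index 5: u0 ∈ [-7/94, 5/94)
j=7 picked index 7: u0 ∈ [-17/564, 79/564)
j=8 picked index 7: u0 ∈ [-16/141, 8/141)
j=9 picked index 8: u0 ∈ [-5/188, 7/188)
j=10 picked index 11: u0 ∈ [5/282, 1/6)
j=11 picked index 11: u0 ∈ [-37/564, 1/12)
intersection: [7/282, 7/188)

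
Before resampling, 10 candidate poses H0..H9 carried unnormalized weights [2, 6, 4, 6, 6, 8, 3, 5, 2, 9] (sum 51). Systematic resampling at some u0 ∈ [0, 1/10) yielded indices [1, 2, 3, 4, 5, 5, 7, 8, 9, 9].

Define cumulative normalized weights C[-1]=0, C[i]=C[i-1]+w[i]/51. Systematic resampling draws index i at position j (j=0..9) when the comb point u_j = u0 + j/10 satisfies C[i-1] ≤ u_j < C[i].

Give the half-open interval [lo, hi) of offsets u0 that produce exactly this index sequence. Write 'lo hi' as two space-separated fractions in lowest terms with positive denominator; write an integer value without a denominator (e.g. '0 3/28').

22/255 1/10

C = [2/51, 8/51, 4/17, 6/17, 8/17, 32/51, 35/51, 40/51, 14/17, 1]
j=0 picked index 1: u0 ∈ [2/51, 8/51)
j=1 picked index 2: u0 ∈ [29/510, 23/170)
j=2 picked index 3: u0 ∈ [3/85, 13/85)
j=3 picked index 4: u0 ∈ [9/170, 29/170)
j=4 picked index 5: u0 ∈ [6/85, 58/255)
j=5 picked index 5: u0 ∈ [-1/34, 13/102)
j=6 picked index 7: u0 ∈ [22/255, 47/255)
j=7 picked index 8: u0 ∈ [43/510, 21/170)
j=8 picked index 9: u0 ∈ [2/85, 1/5)
j=9 picked index 9: u0 ∈ [-13/170, 1/10)
intersection: [22/255, 1/10)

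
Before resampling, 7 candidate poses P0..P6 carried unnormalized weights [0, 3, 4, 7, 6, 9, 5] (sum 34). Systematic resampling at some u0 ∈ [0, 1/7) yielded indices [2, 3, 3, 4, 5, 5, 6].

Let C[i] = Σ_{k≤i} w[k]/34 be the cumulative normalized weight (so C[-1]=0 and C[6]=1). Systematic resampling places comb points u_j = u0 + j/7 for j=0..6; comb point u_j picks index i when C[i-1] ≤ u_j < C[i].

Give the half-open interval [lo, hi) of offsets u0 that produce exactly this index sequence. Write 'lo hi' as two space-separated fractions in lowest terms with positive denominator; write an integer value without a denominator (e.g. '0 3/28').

C = [0, 3/34, 7/34, 7/17, 10/17, 29/34, 1]
j=0 picked index 2: u0 ∈ [3/34, 7/34)
j=1 picked index 3: u0 ∈ [15/238, 32/119)
j=2 picked index 3: u0 ∈ [-19/238, 15/119)
j=3 picked index 4: u0 ∈ [-2/119, 19/119)
j=4 picked index 5: u0 ∈ [2/119, 67/238)
j=5 picked index 5: u0 ∈ [-15/119, 33/238)
j=6 picked index 6: u0 ∈ [-1/238, 1/7)
intersection: [3/34, 15/119)

3/34 15/119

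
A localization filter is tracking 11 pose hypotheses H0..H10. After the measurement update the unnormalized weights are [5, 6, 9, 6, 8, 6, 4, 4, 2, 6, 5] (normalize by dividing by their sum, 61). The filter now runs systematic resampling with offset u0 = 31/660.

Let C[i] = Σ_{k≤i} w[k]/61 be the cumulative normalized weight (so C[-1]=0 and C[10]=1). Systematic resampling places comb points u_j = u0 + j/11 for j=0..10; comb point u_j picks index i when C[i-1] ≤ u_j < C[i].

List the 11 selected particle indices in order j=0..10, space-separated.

C = [5/61, 11/61, 20/61, 26/61, 34/61, 40/61, 44/61, 48/61, 50/61, 56/61, 1]
j=0: u_0=31/660 ∈ [0, 5/61) → index 0
j=1: u_1=91/660 ∈ [5/61, 11/61) → index 1
j=2: u_2=151/660 ∈ [11/61, 20/61) → index 2
j=3: u_3=211/660 ∈ [11/61, 20/61) → index 2
j=4: u_4=271/660 ∈ [20/61, 26/61) → index 3
j=5: u_5=331/660 ∈ [26/61, 34/61) → index 4
j=6: u_6=391/660 ∈ [34/61, 40/61) → index 5
j=7: u_7=41/60 ∈ [40/61, 44/61) → index 6
j=8: u_8=511/660 ∈ [44/61, 48/61) → index 7
j=9: u_9=571/660 ∈ [50/61, 56/61) → index 9
j=10: u_10=631/660 ∈ [56/61, 1) → index 10

0 1 2 2 3 4 5 6 7 9 10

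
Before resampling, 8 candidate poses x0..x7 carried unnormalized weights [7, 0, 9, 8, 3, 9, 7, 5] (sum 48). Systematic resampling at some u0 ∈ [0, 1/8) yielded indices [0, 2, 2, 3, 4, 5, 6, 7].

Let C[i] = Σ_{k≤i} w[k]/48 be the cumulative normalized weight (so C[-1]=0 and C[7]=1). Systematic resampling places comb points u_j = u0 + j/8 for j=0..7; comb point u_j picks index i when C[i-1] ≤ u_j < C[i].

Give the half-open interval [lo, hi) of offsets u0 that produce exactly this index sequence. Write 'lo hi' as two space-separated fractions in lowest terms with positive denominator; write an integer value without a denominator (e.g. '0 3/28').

C = [7/48, 7/48, 1/3, 1/2, 9/16, 3/4, 43/48, 1]
j=0 picked index 0: u0 ∈ [0, 7/48)
j=1 picked index 2: u0 ∈ [1/48, 5/24)
j=2 picked index 2: u0 ∈ [-5/48, 1/12)
j=3 picked index 3: u0 ∈ [-1/24, 1/8)
j=4 picked index 4: u0 ∈ [0, 1/16)
j=5 picked index 5: u0 ∈ [-1/16, 1/8)
j=6 picked index 6: u0 ∈ [0, 7/48)
j=7 picked index 7: u0 ∈ [1/48, 1/8)
intersection: [1/48, 1/16)

1/48 1/16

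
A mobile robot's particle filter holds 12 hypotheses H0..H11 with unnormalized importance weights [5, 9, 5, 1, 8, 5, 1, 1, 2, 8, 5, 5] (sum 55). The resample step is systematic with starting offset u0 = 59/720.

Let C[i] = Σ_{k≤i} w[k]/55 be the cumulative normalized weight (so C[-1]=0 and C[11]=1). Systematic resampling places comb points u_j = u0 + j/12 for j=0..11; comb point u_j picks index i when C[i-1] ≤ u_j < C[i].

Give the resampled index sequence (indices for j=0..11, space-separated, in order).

0 1 1 2 4 4 5 8 9 10 11 11

C = [1/11, 14/55, 19/55, 4/11, 28/55, 3/5, 34/55, 7/11, 37/55, 9/11, 10/11, 1]
j=0: u_0=59/720 ∈ [0, 1/11) → index 0
j=1: u_1=119/720 ∈ [1/11, 14/55) → index 1
j=2: u_2=179/720 ∈ [1/11, 14/55) → index 1
j=3: u_3=239/720 ∈ [14/55, 19/55) → index 2
j=4: u_4=299/720 ∈ [4/11, 28/55) → index 4
j=5: u_5=359/720 ∈ [4/11, 28/55) → index 4
j=6: u_6=419/720 ∈ [28/55, 3/5) → index 5
j=7: u_7=479/720 ∈ [7/11, 37/55) → index 8
j=8: u_8=539/720 ∈ [37/55, 9/11) → index 9
j=9: u_9=599/720 ∈ [9/11, 10/11) → index 10
j=10: u_10=659/720 ∈ [10/11, 1) → index 11
j=11: u_11=719/720 ∈ [10/11, 1) → index 11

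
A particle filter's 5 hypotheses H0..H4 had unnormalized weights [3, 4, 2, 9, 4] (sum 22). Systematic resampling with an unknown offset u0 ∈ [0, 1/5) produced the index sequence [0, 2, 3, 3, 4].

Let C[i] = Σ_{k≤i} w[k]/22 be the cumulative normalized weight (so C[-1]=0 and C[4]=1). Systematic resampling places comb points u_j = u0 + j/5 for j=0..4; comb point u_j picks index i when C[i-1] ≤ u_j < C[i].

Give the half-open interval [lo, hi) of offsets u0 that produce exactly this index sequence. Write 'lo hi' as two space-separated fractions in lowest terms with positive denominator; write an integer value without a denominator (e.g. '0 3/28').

13/110 3/22

C = [3/22, 7/22, 9/22, 9/11, 1]
j=0 picked index 0: u0 ∈ [0, 3/22)
j=1 picked index 2: u0 ∈ [13/110, 23/110)
j=2 picked index 3: u0 ∈ [1/110, 23/55)
j=3 picked index 3: u0 ∈ [-21/110, 12/55)
j=4 picked index 4: u0 ∈ [1/55, 1/5)
intersection: [13/110, 3/22)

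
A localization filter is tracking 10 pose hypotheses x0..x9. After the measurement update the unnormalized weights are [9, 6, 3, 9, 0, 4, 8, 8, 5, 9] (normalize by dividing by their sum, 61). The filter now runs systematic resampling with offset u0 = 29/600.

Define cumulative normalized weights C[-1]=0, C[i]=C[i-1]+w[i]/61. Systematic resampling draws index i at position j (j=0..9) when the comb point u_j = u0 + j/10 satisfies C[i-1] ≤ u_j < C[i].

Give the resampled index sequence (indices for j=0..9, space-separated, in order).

0 1 2 3 5 6 7 7 8 9

C = [9/61, 15/61, 18/61, 27/61, 27/61, 31/61, 39/61, 47/61, 52/61, 1]
j=0: u_0=29/600 ∈ [0, 9/61) → index 0
j=1: u_1=89/600 ∈ [9/61, 15/61) → index 1
j=2: u_2=149/600 ∈ [15/61, 18/61) → index 2
j=3: u_3=209/600 ∈ [18/61, 27/61) → index 3
j=4: u_4=269/600 ∈ [27/61, 31/61) → index 5
j=5: u_5=329/600 ∈ [31/61, 39/61) → index 6
j=6: u_6=389/600 ∈ [39/61, 47/61) → index 7
j=7: u_7=449/600 ∈ [39/61, 47/61) → index 7
j=8: u_8=509/600 ∈ [47/61, 52/61) → index 8
j=9: u_9=569/600 ∈ [52/61, 1) → index 9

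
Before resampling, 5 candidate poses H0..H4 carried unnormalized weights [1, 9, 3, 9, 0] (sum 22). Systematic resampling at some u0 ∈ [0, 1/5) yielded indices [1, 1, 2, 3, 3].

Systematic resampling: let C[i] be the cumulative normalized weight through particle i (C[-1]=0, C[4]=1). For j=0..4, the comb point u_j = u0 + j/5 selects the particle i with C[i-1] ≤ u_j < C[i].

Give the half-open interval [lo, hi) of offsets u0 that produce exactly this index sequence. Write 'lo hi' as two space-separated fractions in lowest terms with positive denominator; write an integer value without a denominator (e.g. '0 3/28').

3/55 21/110

C = [1/22, 5/11, 13/22, 1, 1]
j=0 picked index 1: u0 ∈ [1/22, 5/11)
j=1 picked index 1: u0 ∈ [-17/110, 14/55)
j=2 picked index 2: u0 ∈ [3/55, 21/110)
j=3 picked index 3: u0 ∈ [-1/110, 2/5)
j=4 picked index 3: u0 ∈ [-23/110, 1/5)
intersection: [3/55, 21/110)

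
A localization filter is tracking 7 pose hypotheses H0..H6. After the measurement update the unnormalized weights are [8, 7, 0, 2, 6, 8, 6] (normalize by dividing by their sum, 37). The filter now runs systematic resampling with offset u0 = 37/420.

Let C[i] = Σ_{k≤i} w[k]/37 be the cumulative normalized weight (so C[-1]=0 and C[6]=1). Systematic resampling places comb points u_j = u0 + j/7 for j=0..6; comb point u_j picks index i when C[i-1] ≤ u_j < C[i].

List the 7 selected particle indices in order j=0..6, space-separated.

0 1 1 4 5 5 6

C = [8/37, 15/37, 15/37, 17/37, 23/37, 31/37, 1]
j=0: u_0=37/420 ∈ [0, 8/37) → index 0
j=1: u_1=97/420 ∈ [8/37, 15/37) → index 1
j=2: u_2=157/420 ∈ [8/37, 15/37) → index 1
j=3: u_3=31/60 ∈ [17/37, 23/37) → index 4
j=4: u_4=277/420 ∈ [23/37, 31/37) → index 5
j=5: u_5=337/420 ∈ [23/37, 31/37) → index 5
j=6: u_6=397/420 ∈ [31/37, 1) → index 6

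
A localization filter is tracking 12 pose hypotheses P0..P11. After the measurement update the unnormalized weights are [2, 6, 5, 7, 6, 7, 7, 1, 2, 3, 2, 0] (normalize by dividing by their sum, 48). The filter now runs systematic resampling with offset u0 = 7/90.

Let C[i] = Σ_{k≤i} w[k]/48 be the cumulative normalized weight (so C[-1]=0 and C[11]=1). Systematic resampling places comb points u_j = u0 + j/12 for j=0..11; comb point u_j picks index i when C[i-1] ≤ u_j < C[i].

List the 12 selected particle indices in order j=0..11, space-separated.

1 1 2 3 3 4 5 5 6 6 9 10

C = [1/24, 1/6, 13/48, 5/12, 13/24, 11/16, 5/6, 41/48, 43/48, 23/24, 1, 1]
j=0: u_0=7/90 ∈ [1/24, 1/6) → index 1
j=1: u_1=29/180 ∈ [1/24, 1/6) → index 1
j=2: u_2=11/45 ∈ [1/6, 13/48) → index 2
j=3: u_3=59/180 ∈ [13/48, 5/12) → index 3
j=4: u_4=37/90 ∈ [13/48, 5/12) → index 3
j=5: u_5=89/180 ∈ [5/12, 13/24) → index 4
j=6: u_6=26/45 ∈ [13/24, 11/16) → index 5
j=7: u_7=119/180 ∈ [13/24, 11/16) → index 5
j=8: u_8=67/90 ∈ [11/16, 5/6) → index 6
j=9: u_9=149/180 ∈ [11/16, 5/6) → index 6
j=10: u_10=41/45 ∈ [43/48, 23/24) → index 9
j=11: u_11=179/180 ∈ [23/24, 1) → index 10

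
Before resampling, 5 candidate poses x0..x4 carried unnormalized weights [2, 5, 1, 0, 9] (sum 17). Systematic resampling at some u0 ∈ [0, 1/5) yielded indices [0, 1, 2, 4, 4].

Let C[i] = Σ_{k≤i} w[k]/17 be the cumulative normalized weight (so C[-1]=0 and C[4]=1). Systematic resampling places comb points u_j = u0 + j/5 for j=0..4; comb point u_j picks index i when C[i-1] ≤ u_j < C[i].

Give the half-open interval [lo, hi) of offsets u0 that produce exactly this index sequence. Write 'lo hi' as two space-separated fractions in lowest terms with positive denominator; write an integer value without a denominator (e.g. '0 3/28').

C = [2/17, 7/17, 8/17, 8/17, 1]
j=0 picked index 0: u0 ∈ [0, 2/17)
j=1 picked index 1: u0 ∈ [-7/85, 18/85)
j=2 picked index 2: u0 ∈ [1/85, 6/85)
j=3 picked index 4: u0 ∈ [-11/85, 2/5)
j=4 picked index 4: u0 ∈ [-28/85, 1/5)
intersection: [1/85, 6/85)

1/85 6/85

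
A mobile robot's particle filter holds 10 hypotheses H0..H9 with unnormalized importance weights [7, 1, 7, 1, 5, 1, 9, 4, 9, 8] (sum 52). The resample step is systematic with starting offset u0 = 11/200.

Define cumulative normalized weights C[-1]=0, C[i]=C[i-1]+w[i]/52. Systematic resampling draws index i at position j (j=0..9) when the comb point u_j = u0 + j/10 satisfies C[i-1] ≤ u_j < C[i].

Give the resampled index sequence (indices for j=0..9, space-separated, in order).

0 2 2 4 6 6 7 8 9 9

C = [7/52, 2/13, 15/52, 4/13, 21/52, 11/26, 31/52, 35/52, 11/13, 1]
j=0: u_0=11/200 ∈ [0, 7/52) → index 0
j=1: u_1=31/200 ∈ [2/13, 15/52) → index 2
j=2: u_2=51/200 ∈ [2/13, 15/52) → index 2
j=3: u_3=71/200 ∈ [4/13, 21/52) → index 4
j=4: u_4=91/200 ∈ [11/26, 31/52) → index 6
j=5: u_5=111/200 ∈ [11/26, 31/52) → index 6
j=6: u_6=131/200 ∈ [31/52, 35/52) → index 7
j=7: u_7=151/200 ∈ [35/52, 11/13) → index 8
j=8: u_8=171/200 ∈ [11/13, 1) → index 9
j=9: u_9=191/200 ∈ [11/13, 1) → index 9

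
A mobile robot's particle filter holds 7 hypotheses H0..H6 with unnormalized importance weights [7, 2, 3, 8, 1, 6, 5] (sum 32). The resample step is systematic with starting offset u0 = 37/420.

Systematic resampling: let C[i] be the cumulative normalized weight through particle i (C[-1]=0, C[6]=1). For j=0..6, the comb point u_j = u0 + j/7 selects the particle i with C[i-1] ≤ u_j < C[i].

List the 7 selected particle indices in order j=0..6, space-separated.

C = [7/32, 9/32, 3/8, 5/8, 21/32, 27/32, 1]
j=0: u_0=37/420 ∈ [0, 7/32) → index 0
j=1: u_1=97/420 ∈ [7/32, 9/32) → index 1
j=2: u_2=157/420 ∈ [9/32, 3/8) → index 2
j=3: u_3=31/60 ∈ [3/8, 5/8) → index 3
j=4: u_4=277/420 ∈ [21/32, 27/32) → index 5
j=5: u_5=337/420 ∈ [21/32, 27/32) → index 5
j=6: u_6=397/420 ∈ [27/32, 1) → index 6

0 1 2 3 5 5 6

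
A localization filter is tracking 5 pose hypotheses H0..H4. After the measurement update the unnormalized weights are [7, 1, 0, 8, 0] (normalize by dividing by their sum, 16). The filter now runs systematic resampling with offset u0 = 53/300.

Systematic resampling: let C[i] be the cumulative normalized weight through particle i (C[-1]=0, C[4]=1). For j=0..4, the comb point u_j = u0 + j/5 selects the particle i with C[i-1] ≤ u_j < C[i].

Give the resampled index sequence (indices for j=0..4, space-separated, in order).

C = [7/16, 1/2, 1/2, 1, 1]
j=0: u_0=53/300 ∈ [0, 7/16) → index 0
j=1: u_1=113/300 ∈ [0, 7/16) → index 0
j=2: u_2=173/300 ∈ [1/2, 1) → index 3
j=3: u_3=233/300 ∈ [1/2, 1) → index 3
j=4: u_4=293/300 ∈ [1/2, 1) → index 3

0 0 3 3 3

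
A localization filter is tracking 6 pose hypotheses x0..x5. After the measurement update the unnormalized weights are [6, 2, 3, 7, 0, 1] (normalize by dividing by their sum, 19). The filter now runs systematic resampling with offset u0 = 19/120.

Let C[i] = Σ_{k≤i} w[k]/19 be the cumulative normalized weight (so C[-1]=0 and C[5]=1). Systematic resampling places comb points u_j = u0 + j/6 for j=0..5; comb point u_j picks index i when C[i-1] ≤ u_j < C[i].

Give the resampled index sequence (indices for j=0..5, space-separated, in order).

C = [6/19, 8/19, 11/19, 18/19, 18/19, 1]
j=0: u_0=19/120 ∈ [0, 6/19) → index 0
j=1: u_1=13/40 ∈ [6/19, 8/19) → index 1
j=2: u_2=59/120 ∈ [8/19, 11/19) → index 2
j=3: u_3=79/120 ∈ [11/19, 18/19) → index 3
j=4: u_4=33/40 ∈ [11/19, 18/19) → index 3
j=5: u_5=119/120 ∈ [18/19, 1) → index 5

0 1 2 3 3 5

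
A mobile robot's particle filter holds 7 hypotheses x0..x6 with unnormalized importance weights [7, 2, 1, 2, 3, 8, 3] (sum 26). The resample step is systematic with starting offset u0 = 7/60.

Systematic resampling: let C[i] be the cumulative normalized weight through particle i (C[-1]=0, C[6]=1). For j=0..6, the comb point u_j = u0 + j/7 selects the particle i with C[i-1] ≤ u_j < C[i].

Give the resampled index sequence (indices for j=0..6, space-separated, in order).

C = [7/26, 9/26, 5/13, 6/13, 15/26, 23/26, 1]
j=0: u_0=7/60 ∈ [0, 7/26) → index 0
j=1: u_1=109/420 ∈ [0, 7/26) → index 0
j=2: u_2=169/420 ∈ [5/13, 6/13) → index 3
j=3: u_3=229/420 ∈ [6/13, 15/26) → index 4
j=4: u_4=289/420 ∈ [15/26, 23/26) → index 5
j=5: u_5=349/420 ∈ [15/26, 23/26) → index 5
j=6: u_6=409/420 ∈ [23/26, 1) → index 6

0 0 3 4 5 5 6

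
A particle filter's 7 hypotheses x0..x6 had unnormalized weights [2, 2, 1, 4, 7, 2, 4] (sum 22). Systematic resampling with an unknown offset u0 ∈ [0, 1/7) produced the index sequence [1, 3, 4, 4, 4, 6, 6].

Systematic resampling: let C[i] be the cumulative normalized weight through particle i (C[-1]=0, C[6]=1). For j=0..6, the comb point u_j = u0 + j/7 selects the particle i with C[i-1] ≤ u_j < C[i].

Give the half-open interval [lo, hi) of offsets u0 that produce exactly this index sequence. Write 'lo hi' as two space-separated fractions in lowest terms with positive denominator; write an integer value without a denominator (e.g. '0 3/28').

C = [1/11, 2/11, 5/22, 9/22, 8/11, 9/11, 1]
j=0 picked index 1: u0 ∈ [1/11, 2/11)
j=1 picked index 3: u0 ∈ [13/154, 41/154)
j=2 picked index 4: u0 ∈ [19/154, 34/77)
j=3 picked index 4: u0 ∈ [-3/154, 23/77)
j=4 picked index 4: u0 ∈ [-25/154, 12/77)
j=5 picked index 6: u0 ∈ [8/77, 2/7)
j=6 picked index 6: u0 ∈ [-3/77, 1/7)
intersection: [19/154, 1/7)

19/154 1/7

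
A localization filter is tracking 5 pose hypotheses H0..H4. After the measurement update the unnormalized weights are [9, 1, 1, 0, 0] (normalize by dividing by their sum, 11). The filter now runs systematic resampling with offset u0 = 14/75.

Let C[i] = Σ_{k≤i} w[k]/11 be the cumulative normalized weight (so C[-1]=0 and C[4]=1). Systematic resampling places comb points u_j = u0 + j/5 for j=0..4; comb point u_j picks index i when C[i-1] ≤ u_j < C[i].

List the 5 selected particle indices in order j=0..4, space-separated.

0 0 0 0 2

C = [9/11, 10/11, 1, 1, 1]
j=0: u_0=14/75 ∈ [0, 9/11) → index 0
j=1: u_1=29/75 ∈ [0, 9/11) → index 0
j=2: u_2=44/75 ∈ [0, 9/11) → index 0
j=3: u_3=59/75 ∈ [0, 9/11) → index 0
j=4: u_4=74/75 ∈ [10/11, 1) → index 2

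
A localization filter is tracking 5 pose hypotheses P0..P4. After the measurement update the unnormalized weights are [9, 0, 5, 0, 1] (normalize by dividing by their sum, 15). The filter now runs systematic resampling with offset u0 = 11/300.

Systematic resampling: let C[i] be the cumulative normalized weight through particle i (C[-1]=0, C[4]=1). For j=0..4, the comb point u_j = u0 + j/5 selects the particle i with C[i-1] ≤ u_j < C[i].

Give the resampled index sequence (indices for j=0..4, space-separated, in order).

0 0 0 2 2

C = [3/5, 3/5, 14/15, 14/15, 1]
j=0: u_0=11/300 ∈ [0, 3/5) → index 0
j=1: u_1=71/300 ∈ [0, 3/5) → index 0
j=2: u_2=131/300 ∈ [0, 3/5) → index 0
j=3: u_3=191/300 ∈ [3/5, 14/15) → index 2
j=4: u_4=251/300 ∈ [3/5, 14/15) → index 2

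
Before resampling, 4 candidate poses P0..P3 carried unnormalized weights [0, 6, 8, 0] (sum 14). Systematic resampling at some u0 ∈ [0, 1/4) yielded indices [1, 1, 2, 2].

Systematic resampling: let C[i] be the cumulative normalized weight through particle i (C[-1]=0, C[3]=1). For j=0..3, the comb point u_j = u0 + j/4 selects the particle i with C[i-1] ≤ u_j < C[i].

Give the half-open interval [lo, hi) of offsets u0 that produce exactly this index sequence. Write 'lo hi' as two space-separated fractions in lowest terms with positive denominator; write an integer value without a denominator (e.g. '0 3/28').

0 5/28

C = [0, 3/7, 1, 1]
j=0 picked index 1: u0 ∈ [0, 3/7)
j=1 picked index 1: u0 ∈ [-1/4, 5/28)
j=2 picked index 2: u0 ∈ [-1/14, 1/2)
j=3 picked index 2: u0 ∈ [-9/28, 1/4)
intersection: [0, 5/28)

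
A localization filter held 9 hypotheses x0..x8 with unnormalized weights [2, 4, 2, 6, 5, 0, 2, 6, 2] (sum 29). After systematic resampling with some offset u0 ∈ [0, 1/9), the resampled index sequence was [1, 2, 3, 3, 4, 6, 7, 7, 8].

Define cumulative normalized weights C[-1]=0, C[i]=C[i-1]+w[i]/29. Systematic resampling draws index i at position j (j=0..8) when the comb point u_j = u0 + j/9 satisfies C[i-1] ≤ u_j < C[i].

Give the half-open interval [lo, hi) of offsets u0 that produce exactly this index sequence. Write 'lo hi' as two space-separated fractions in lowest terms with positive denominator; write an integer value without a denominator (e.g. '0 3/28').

C = [2/29, 6/29, 8/29, 14/29, 19/29, 19/29, 21/29, 27/29, 1]
j=0 picked index 1: u0 ∈ [2/29, 6/29)
j=1 picked index 2: u0 ∈ [25/261, 43/261)
j=2 picked index 3: u0 ∈ [14/261, 68/261)
j=3 picked index 3: u0 ∈ [-5/87, 13/87)
j=4 picked index 4: u0 ∈ [10/261, 55/261)
j=5 picked index 6: u0 ∈ [26/261, 44/261)
j=6 picked index 7: u0 ∈ [5/87, 23/87)
j=7 picked index 7: u0 ∈ [-14/261, 40/261)
j=8 picked index 8: u0 ∈ [11/261, 1/9)
intersection: [26/261, 1/9)

26/261 1/9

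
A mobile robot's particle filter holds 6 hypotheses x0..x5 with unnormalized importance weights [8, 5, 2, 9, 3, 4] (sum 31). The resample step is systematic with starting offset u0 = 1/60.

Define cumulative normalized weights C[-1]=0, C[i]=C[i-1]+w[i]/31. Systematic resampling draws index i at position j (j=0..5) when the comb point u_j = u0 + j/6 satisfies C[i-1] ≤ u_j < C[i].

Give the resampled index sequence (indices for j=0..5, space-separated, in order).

C = [8/31, 13/31, 15/31, 24/31, 27/31, 1]
j=0: u_0=1/60 ∈ [0, 8/31) → index 0
j=1: u_1=11/60 ∈ [0, 8/31) → index 0
j=2: u_2=7/20 ∈ [8/31, 13/31) → index 1
j=3: u_3=31/60 ∈ [15/31, 24/31) → index 3
j=4: u_4=41/60 ∈ [15/31, 24/31) → index 3
j=5: u_5=17/20 ∈ [24/31, 27/31) → index 4

0 0 1 3 3 4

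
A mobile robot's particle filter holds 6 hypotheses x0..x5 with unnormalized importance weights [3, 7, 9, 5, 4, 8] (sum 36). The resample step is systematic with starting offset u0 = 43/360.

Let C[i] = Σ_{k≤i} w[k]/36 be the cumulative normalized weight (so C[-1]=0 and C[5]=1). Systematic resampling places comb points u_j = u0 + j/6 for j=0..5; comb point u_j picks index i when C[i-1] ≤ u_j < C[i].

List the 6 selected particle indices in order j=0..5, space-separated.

1 2 2 3 5 5

C = [1/12, 5/18, 19/36, 2/3, 7/9, 1]
j=0: u_0=43/360 ∈ [1/12, 5/18) → index 1
j=1: u_1=103/360 ∈ [5/18, 19/36) → index 2
j=2: u_2=163/360 ∈ [5/18, 19/36) → index 2
j=3: u_3=223/360 ∈ [19/36, 2/3) → index 3
j=4: u_4=283/360 ∈ [7/9, 1) → index 5
j=5: u_5=343/360 ∈ [7/9, 1) → index 5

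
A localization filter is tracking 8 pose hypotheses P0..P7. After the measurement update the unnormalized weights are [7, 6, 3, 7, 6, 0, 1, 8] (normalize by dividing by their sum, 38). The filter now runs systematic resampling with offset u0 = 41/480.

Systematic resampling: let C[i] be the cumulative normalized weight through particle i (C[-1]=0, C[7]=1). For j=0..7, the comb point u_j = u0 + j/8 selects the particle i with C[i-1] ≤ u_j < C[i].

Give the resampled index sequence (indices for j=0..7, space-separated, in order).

C = [7/38, 13/38, 8/19, 23/38, 29/38, 29/38, 15/19, 1]
j=0: u_0=41/480 ∈ [0, 7/38) → index 0
j=1: u_1=101/480 ∈ [7/38, 13/38) → index 1
j=2: u_2=161/480 ∈ [7/38, 13/38) → index 1
j=3: u_3=221/480 ∈ [8/19, 23/38) → index 3
j=4: u_4=281/480 ∈ [8/19, 23/38) → index 3
j=5: u_5=341/480 ∈ [23/38, 29/38) → index 4
j=6: u_6=401/480 ∈ [15/19, 1) → index 7
j=7: u_7=461/480 ∈ [15/19, 1) → index 7

0 1 1 3 3 4 7 7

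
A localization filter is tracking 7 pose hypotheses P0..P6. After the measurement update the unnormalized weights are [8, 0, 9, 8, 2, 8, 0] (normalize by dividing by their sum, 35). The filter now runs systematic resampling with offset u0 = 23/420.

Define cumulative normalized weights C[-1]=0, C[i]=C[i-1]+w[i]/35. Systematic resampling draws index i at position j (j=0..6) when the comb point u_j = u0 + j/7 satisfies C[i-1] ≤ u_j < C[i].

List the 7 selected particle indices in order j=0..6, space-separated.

C = [8/35, 8/35, 17/35, 5/7, 27/35, 1, 1]
j=0: u_0=23/420 ∈ [0, 8/35) → index 0
j=1: u_1=83/420 ∈ [0, 8/35) → index 0
j=2: u_2=143/420 ∈ [8/35, 17/35) → index 2
j=3: u_3=29/60 ∈ [8/35, 17/35) → index 2
j=4: u_4=263/420 ∈ [17/35, 5/7) → index 3
j=5: u_5=323/420 ∈ [5/7, 27/35) → index 4
j=6: u_6=383/420 ∈ [27/35, 1) → index 5

0 0 2 2 3 4 5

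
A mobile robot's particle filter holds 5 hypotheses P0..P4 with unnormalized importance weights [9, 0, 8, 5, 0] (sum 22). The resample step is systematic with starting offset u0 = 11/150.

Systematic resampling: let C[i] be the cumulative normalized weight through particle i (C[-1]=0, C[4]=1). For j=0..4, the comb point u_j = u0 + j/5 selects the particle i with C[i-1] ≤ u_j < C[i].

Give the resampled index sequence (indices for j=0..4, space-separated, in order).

C = [9/22, 9/22, 17/22, 1, 1]
j=0: u_0=11/150 ∈ [0, 9/22) → index 0
j=1: u_1=41/150 ∈ [0, 9/22) → index 0
j=2: u_2=71/150 ∈ [9/22, 17/22) → index 2
j=3: u_3=101/150 ∈ [9/22, 17/22) → index 2
j=4: u_4=131/150 ∈ [17/22, 1) → index 3

0 0 2 2 3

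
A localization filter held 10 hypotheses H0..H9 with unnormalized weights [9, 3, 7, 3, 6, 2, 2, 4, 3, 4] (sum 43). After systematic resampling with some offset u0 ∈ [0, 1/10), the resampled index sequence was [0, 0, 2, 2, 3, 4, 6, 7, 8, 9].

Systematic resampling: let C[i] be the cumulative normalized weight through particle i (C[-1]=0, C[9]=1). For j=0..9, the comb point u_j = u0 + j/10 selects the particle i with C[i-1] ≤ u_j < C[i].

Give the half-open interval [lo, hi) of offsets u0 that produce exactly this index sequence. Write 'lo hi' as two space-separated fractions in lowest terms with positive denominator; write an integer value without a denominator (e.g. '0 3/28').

21/215 1/10

C = [9/43, 12/43, 19/43, 22/43, 28/43, 30/43, 32/43, 36/43, 39/43, 1]
j=0 picked index 0: u0 ∈ [0, 9/43)
j=1 picked index 0: u0 ∈ [-1/10, 47/430)
j=2 picked index 2: u0 ∈ [17/215, 52/215)
j=3 picked index 2: u0 ∈ [-9/430, 61/430)
j=4 picked index 3: u0 ∈ [9/215, 24/215)
j=5 picked index 4: u0 ∈ [1/86, 13/86)
j=6 picked index 6: u0 ∈ [21/215, 31/215)
j=7 picked index 7: u0 ∈ [19/430, 59/430)
j=8 picked index 8: u0 ∈ [8/215, 23/215)
j=9 picked index 9: u0 ∈ [3/430, 1/10)
intersection: [21/215, 1/10)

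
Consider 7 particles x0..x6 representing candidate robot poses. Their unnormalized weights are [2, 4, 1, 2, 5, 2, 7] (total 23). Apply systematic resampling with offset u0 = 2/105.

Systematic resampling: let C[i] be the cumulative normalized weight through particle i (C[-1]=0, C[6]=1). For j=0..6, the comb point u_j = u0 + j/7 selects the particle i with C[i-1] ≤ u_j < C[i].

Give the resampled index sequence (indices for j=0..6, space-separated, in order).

0 1 3 4 4 6 6

C = [2/23, 6/23, 7/23, 9/23, 14/23, 16/23, 1]
j=0: u_0=2/105 ∈ [0, 2/23) → index 0
j=1: u_1=17/105 ∈ [2/23, 6/23) → index 1
j=2: u_2=32/105 ∈ [7/23, 9/23) → index 3
j=3: u_3=47/105 ∈ [9/23, 14/23) → index 4
j=4: u_4=62/105 ∈ [9/23, 14/23) → index 4
j=5: u_5=11/15 ∈ [16/23, 1) → index 6
j=6: u_6=92/105 ∈ [16/23, 1) → index 6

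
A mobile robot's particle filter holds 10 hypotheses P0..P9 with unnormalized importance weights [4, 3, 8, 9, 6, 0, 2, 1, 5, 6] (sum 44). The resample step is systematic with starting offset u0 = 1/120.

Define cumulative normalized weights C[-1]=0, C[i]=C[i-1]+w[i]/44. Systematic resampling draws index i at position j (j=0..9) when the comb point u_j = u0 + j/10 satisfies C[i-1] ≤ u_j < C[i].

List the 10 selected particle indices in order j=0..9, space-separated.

0 1 2 2 3 3 4 6 8 9

C = [1/11, 7/44, 15/44, 6/11, 15/22, 15/22, 8/11, 3/4, 19/22, 1]
j=0: u_0=1/120 ∈ [0, 1/11) → index 0
j=1: u_1=13/120 ∈ [1/11, 7/44) → index 1
j=2: u_2=5/24 ∈ [7/44, 15/44) → index 2
j=3: u_3=37/120 ∈ [7/44, 15/44) → index 2
j=4: u_4=49/120 ∈ [15/44, 6/11) → index 3
j=5: u_5=61/120 ∈ [15/44, 6/11) → index 3
j=6: u_6=73/120 ∈ [6/11, 15/22) → index 4
j=7: u_7=17/24 ∈ [15/22, 8/11) → index 6
j=8: u_8=97/120 ∈ [3/4, 19/22) → index 8
j=9: u_9=109/120 ∈ [19/22, 1) → index 9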